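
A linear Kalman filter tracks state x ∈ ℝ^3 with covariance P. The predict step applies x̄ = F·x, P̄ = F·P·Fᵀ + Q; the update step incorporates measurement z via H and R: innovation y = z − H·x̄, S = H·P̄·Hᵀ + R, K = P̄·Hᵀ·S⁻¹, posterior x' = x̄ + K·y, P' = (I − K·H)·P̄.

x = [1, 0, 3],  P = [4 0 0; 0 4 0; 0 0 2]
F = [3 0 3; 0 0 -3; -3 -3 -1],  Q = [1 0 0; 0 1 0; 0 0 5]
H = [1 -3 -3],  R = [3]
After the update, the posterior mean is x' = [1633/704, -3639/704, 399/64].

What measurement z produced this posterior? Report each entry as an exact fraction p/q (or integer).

x̄ = F·x = [12, -9, -6]
P̄ = F·P·Fᵀ + Q = [55 -18 -42; -18 19 6; -42 6 79]
S = H·P̄·Hᵀ + R = [1408]
K = P̄·Hᵀ·S⁻¹ = [235/1408; -93/1408; -27/128]
x' − x̄ = [-6815/704, 2697/704, 783/64] = K·y
y = (KᵀK)⁻¹·Kᵀ·(x' − x̄) = [-58]
z = y + H·x̄ = [-58] + [57] = [-1]

z = [-1]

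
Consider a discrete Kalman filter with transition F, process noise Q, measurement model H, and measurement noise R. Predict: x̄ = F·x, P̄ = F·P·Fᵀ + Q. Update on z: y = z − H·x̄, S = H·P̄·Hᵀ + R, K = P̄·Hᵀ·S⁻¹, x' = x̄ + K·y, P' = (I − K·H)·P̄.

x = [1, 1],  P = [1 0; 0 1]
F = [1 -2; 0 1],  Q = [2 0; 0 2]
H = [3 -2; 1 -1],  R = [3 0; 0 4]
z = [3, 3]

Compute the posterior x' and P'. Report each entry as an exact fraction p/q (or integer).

x̄ = F·x = [-1, 1]
P̄ = F·P·Fᵀ + Q = [7 -2; -2 3]
y = z − H·x̄ = [8, 5]
S = H·P̄·Hᵀ + R = [102 37; 37 18]
K = P̄·Hᵀ·S⁻¹ = [117/467 -7/467; -31/467 -66/467]
x' = x̄ + K·y = [434/467, -111/467]
P' = (I − K·H)·P̄ = [407/467 435/467; 435/467 699/467]

x' = [434/467, -111/467]
P' = [407/467 435/467; 435/467 699/467]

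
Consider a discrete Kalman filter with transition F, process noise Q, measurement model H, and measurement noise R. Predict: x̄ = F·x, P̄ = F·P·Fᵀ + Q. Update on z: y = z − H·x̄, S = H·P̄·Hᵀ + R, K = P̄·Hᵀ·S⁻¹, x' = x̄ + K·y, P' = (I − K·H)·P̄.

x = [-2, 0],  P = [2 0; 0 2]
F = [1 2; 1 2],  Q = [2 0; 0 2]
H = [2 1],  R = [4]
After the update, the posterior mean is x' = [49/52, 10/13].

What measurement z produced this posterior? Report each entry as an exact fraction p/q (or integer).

x̄ = F·x = [-2, -2]
P̄ = F·P·Fᵀ + Q = [12 10; 10 12]
S = H·P̄·Hᵀ + R = [104]
K = P̄·Hᵀ·S⁻¹ = [17/52; 4/13]
x' − x̄ = [153/52, 36/13] = K·y
y = (KᵀK)⁻¹·Kᵀ·(x' − x̄) = [9]
z = y + H·x̄ = [9] + [-6] = [3]

z = [3]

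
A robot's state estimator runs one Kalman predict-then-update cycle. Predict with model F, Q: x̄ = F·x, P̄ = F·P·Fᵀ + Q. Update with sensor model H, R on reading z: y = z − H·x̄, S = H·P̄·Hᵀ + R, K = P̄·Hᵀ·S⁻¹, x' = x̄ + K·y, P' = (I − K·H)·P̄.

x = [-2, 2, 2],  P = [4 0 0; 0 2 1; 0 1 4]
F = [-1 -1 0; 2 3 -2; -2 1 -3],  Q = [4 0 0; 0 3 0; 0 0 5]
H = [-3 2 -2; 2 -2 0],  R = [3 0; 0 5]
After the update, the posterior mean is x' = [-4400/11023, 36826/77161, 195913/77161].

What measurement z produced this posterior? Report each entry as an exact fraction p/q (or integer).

x̄ = F·x = [0, -2, 0]
P̄ = F·P·Fᵀ + Q = [10 -12 9; -12 41 3; 9 3 53]
S = H·P̄·Hᵀ + R = [697 -368; -368 305]
K = P̄·Hᵀ·S⁻¹ = [-824/11023 596/11023; -4848/77161 -32666/77161; -34319/77161 -38372/77161]
x' − x̄ = [-4400/11023, 191148/77161, 195913/77161] = K·y
y = (KᵀK)⁻¹·Kᵀ·(x' − x̄) = [1, -6]
z = y + H·x̄ = [1, -6] + [-4, 4] = [-3, -2]

z = [-3, -2]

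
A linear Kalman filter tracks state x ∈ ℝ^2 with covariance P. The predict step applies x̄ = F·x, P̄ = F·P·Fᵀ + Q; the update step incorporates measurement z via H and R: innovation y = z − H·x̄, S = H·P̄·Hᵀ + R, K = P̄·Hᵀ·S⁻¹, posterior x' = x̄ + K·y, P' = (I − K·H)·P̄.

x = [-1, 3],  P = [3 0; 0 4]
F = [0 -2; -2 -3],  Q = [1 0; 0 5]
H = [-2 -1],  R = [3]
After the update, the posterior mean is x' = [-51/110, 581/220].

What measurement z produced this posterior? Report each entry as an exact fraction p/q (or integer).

x̄ = F·x = [-6, -7]
P̄ = F·P·Fᵀ + Q = [17 24; 24 53]
S = H·P̄·Hᵀ + R = [220]
K = P̄·Hᵀ·S⁻¹ = [-29/110; -101/220]
x' − x̄ = [609/110, 2121/220] = K·y
y = (KᵀK)⁻¹·Kᵀ·(x' − x̄) = [-21]
z = y + H·x̄ = [-21] + [19] = [-2]

z = [-2]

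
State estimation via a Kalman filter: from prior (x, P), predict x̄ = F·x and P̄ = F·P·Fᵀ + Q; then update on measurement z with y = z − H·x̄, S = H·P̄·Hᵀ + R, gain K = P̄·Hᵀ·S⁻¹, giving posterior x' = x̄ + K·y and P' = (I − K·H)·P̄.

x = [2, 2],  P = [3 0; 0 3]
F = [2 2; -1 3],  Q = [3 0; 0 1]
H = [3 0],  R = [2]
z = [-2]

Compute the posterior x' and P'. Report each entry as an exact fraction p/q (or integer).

x' = [-146/245, 44/245]
P' = [54/245 24/245; 24/245 6299/245]

x̄ = F·x = [8, 4]
P̄ = F·P·Fᵀ + Q = [27 12; 12 31]
y = z − H·x̄ = [-26]
S = H·P̄·Hᵀ + R = [245]
K = P̄·Hᵀ·S⁻¹ = [81/245; 36/245]
x' = x̄ + K·y = [-146/245, 44/245]
P' = (I − K·H)·P̄ = [54/245 24/245; 24/245 6299/245]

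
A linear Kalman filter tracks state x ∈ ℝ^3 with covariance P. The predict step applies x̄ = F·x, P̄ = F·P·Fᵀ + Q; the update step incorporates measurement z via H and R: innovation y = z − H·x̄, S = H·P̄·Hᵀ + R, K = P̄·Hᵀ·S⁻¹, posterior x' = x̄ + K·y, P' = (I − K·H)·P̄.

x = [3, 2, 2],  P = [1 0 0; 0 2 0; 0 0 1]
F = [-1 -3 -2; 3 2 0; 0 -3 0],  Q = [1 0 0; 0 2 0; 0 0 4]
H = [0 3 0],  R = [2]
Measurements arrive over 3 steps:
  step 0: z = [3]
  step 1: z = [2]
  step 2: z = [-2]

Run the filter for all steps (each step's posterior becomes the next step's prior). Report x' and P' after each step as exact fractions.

step 0: x̄ = F·x = [-13, 13, -6]
step 0: P̄ = F·P·Fᵀ + Q = [24 -15 18; -15 19 -12; 18 -12 22]
step 0: y = z − H·x̄ = [-36]
step 0: S = H·P̄·Hᵀ + R = [173]
step 0: K = P̄·Hᵀ·S⁻¹ = [-45/173; 57/173; -36/173]
step 0: x' = x̄ + K·y = [-629/173, 197/173, 258/173]
step 0: P' = (I − K·H)·P̄ = [2127/173 -30/173 1494/173; -30/173 38/173 -24/173; 1494/173 -24/173 2510/173]
step 1: x̄ = F·x = [-478/173, -1493/173, -591/173]
step 1: P̄ = F·P·Fᵀ + Q = [18190/173 -15147/173 108/173; -15147/173 19281/173 42/173; 108/173 42/173 1034/173]
step 1: y = z − H·x̄ = [4825/173]
step 1: S = H·P̄·Hᵀ + R = [173875/173]
step 1: K = P̄·Hᵀ·S⁻¹ = [-45441/173875; 57843/173875; 126/173875]
step 1: x' = x̄ + K·y = [-69911/6955, 4508/6955, -23619/6955]
step 1: P' = (I − K·H)·P̄ = [6346253/173875 -30294/173875 141642/173875; -30294/173875 38562/173875 84/173875; 141642/173875 84/173875 1039138/173875]
step 2: x̄ = F·x = [20725/1391, -200717/6955, -13524/6955]
step 2: P̄ = F·P·Fᵀ + Q = [456382/6955 -3957417/34775 51336/34775; -3957417/34775 57254747/173875 41274/173875; 51336/34775 41274/173875 1042558/173875]
step 2: y = z − H·x̄ = [588241/6955]
step 2: S = H·P̄·Hᵀ + R = [515640473/173875]
step 2: K = P̄·Hᵀ·S⁻¹ = [-59361255/515640473; 171764241/515640473; 123822/515640473]
step 2: x' = x̄ + K·y = [2662044574/515640473, -353564332/515640473, -992190450/515640473]
step 2: P' = (I − K·H)·P̄ = [13569904607/515640473 -39574170/515640473 803478510/515640473; -39574170/515640473 114509494/515640473 82548/515640473; 803478510/515640473 82548/515640473 3091702478/515640473]

step 0: x' = [-629/173, 197/173, 258/173], P' = [2127/173 -30/173 1494/173; -30/173 38/173 -24/173; 1494/173 -24/173 2510/173]
step 1: x' = [-69911/6955, 4508/6955, -23619/6955], P' = [6346253/173875 -30294/173875 141642/173875; -30294/173875 38562/173875 84/173875; 141642/173875 84/173875 1039138/173875]
step 2: x' = [2662044574/515640473, -353564332/515640473, -992190450/515640473], P' = [13569904607/515640473 -39574170/515640473 803478510/515640473; -39574170/515640473 114509494/515640473 82548/515640473; 803478510/515640473 82548/515640473 3091702478/515640473]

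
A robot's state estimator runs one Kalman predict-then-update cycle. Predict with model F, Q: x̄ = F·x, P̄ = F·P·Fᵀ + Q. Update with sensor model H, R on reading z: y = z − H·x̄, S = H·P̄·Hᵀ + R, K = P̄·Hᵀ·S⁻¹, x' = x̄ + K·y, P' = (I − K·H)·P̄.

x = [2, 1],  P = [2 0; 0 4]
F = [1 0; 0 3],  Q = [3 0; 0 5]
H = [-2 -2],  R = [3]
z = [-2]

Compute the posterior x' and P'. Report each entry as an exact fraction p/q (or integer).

x' = [294/187, -95/187]
P' = [835/187 -820/187; -820/187 943/187]

x̄ = F·x = [2, 3]
P̄ = F·P·Fᵀ + Q = [5 0; 0 41]
y = z − H·x̄ = [8]
S = H·P̄·Hᵀ + R = [187]
K = P̄·Hᵀ·S⁻¹ = [-10/187; -82/187]
x' = x̄ + K·y = [294/187, -95/187]
P' = (I − K·H)·P̄ = [835/187 -820/187; -820/187 943/187]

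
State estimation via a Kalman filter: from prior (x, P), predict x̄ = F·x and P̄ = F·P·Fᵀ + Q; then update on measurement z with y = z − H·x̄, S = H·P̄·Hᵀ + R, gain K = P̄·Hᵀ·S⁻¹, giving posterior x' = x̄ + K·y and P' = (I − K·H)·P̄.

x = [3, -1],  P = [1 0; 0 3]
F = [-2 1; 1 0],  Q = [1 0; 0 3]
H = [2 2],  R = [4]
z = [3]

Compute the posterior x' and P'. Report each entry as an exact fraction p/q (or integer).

x̄ = F·x = [-7, 3]
P̄ = F·P·Fᵀ + Q = [8 -2; -2 4]
y = z − H·x̄ = [11]
S = H·P̄·Hᵀ + R = [36]
K = P̄·Hᵀ·S⁻¹ = [1/3; 1/9]
x' = x̄ + K·y = [-10/3, 38/9]
P' = (I − K·H)·P̄ = [4 -10/3; -10/3 32/9]

x' = [-10/3, 38/9]
P' = [4 -10/3; -10/3 32/9]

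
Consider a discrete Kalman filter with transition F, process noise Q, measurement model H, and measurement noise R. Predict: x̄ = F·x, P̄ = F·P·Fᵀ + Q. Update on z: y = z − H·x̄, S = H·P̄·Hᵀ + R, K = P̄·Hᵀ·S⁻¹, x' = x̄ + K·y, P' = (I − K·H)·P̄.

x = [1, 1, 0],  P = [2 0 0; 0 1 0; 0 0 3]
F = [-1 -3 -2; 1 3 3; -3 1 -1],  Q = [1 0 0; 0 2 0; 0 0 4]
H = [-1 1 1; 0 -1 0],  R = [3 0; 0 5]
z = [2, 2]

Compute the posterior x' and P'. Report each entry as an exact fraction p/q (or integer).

x̄ = F·x = [-4, 4, -2]
P̄ = F·P·Fᵀ + Q = [24 -29 9; -29 40 -12; 9 -12 26]
y = z − H·x̄ = [-4, 6]
S = H·P̄·Hᵀ + R = [109 -57; -57 45]
K = P̄·Hᵀ·S⁻¹ = [-109/552 653/1656; 95/552 -1111/1656; 101/184 177/184]
x' = x̄ + K·y = [-233/276, -197/276, 145/92]
P' = (I − K·H)·P̄ = [6419/1656 -3265/1656 967/184; -3265/1656 5555/1656 -885/184; 967/184 -885/184 2155/184]

x' = [-233/276, -197/276, 145/92]
P' = [6419/1656 -3265/1656 967/184; -3265/1656 5555/1656 -885/184; 967/184 -885/184 2155/184]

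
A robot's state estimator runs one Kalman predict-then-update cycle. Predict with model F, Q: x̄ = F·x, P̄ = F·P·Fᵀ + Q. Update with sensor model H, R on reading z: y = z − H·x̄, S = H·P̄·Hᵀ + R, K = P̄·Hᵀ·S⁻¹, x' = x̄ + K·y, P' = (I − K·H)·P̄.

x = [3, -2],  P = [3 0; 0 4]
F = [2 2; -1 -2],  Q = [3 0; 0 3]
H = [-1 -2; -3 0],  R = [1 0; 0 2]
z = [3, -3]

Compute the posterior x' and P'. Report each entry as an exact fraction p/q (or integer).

x' = [7717/7471, -14023/7471]
P' = [1646/7471 -836/7471; -836/7471 2222/7471]

x̄ = F·x = [2, 1]
P̄ = F·P·Fᵀ + Q = [31 -22; -22 22]
y = z − H·x̄ = [7, 3]
S = H·P̄·Hᵀ + R = [32 -39; -39 281]
K = P̄·Hᵀ·S⁻¹ = [26/7471 -2469/7471; -3608/7471 1254/7471]
x' = x̄ + K·y = [7717/7471, -14023/7471]
P' = (I − K·H)·P̄ = [1646/7471 -836/7471; -836/7471 2222/7471]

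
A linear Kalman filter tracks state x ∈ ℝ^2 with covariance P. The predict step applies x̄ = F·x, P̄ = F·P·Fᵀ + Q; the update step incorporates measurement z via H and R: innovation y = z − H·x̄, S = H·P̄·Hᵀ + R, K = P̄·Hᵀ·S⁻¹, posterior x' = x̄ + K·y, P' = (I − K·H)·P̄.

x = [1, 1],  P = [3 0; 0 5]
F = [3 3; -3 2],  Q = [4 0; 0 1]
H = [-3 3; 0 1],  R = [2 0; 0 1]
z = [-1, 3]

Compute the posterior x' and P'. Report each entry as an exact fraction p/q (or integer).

x' = [111774/33911, 100177/33911]
P' = [40181/33911 32757/33911; 32757/33911 32847/33911]

x̄ = F·x = [6, -1]
P̄ = F·P·Fᵀ + Q = [76 3; 3 48]
y = z − H·x̄ = [20, 4]
S = H·P̄·Hᵀ + R = [1064 135; 135 49]
K = P̄·Hᵀ·S⁻¹ = [-11136/33911 32757/33911; 135/33911 32847/33911]
x' = x̄ + K·y = [111774/33911, 100177/33911]
P' = (I − K·H)·P̄ = [40181/33911 32757/33911; 32757/33911 32847/33911]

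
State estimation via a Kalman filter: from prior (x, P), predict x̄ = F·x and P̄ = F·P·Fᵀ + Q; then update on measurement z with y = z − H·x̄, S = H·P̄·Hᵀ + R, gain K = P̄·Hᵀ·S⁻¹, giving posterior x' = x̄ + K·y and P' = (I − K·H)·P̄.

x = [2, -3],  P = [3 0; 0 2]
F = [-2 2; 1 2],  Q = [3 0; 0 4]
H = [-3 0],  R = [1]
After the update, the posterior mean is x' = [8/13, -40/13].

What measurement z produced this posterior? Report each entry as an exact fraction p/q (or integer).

x̄ = F·x = [-10, -4]
P̄ = F·P·Fᵀ + Q = [23 2; 2 15]
S = H·P̄·Hᵀ + R = [208]
K = P̄·Hᵀ·S⁻¹ = [-69/208; -3/104]
x' − x̄ = [138/13, 12/13] = K·y
y = (KᵀK)⁻¹·Kᵀ·(x' − x̄) = [-32]
z = y + H·x̄ = [-32] + [30] = [-2]

z = [-2]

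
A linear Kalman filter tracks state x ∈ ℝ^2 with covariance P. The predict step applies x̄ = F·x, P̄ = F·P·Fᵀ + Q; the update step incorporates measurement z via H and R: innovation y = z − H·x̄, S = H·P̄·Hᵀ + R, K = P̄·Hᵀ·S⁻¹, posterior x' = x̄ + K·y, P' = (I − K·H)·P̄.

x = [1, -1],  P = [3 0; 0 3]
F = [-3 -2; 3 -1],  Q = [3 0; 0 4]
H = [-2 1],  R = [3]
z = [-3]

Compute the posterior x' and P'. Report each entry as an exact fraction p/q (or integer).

x' = [656/289, 472/289]
P' = [1113/289 1911/289; 1911/289 4050/289]

x̄ = F·x = [-1, 4]
P̄ = F·P·Fᵀ + Q = [42 -21; -21 34]
y = z − H·x̄ = [-9]
S = H·P̄·Hᵀ + R = [289]
K = P̄·Hᵀ·S⁻¹ = [-105/289; 76/289]
x' = x̄ + K·y = [656/289, 472/289]
P' = (I − K·H)·P̄ = [1113/289 1911/289; 1911/289 4050/289]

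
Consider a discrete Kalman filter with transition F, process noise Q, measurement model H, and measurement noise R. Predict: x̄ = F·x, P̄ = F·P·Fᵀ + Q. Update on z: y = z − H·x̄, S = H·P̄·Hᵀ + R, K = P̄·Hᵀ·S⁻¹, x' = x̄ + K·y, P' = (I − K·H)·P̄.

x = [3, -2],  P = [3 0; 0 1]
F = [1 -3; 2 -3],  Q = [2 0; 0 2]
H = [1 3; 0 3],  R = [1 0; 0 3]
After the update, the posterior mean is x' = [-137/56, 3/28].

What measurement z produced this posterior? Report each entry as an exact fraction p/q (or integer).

z = [-3, 3]

x̄ = F·x = [9, 12]
P̄ = F·P·Fᵀ + Q = [14 15; 15 23]
S = H·P̄·Hᵀ + R = [312 252; 252 210]
K = P̄·Hᵀ·S⁻¹ = [25/48 -23/56; 1/8 5/28]
x' − x̄ = [-641/56, -333/28] = K·y
y = (KᵀK)⁻¹·Kᵀ·(x' − x̄) = [-48, -33]
z = y + H·x̄ = [-48, -33] + [45, 36] = [-3, 3]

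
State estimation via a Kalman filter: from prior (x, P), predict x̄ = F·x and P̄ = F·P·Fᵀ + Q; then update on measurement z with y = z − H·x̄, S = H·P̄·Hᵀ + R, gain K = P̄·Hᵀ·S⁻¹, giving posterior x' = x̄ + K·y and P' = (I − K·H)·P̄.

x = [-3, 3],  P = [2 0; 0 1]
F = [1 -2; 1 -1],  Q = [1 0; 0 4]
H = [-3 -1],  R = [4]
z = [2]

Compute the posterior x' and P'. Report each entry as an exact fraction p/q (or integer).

x̄ = F·x = [-9, -6]
P̄ = F·P·Fᵀ + Q = [7 4; 4 7]
y = z − H·x̄ = [-31]
S = H·P̄·Hᵀ + R = [98]
K = P̄·Hᵀ·S⁻¹ = [-25/98; -19/98]
x' = x̄ + K·y = [-107/98, 1/98]
P' = (I − K·H)·P̄ = [61/98 -83/98; -83/98 325/98]

x' = [-107/98, 1/98]
P' = [61/98 -83/98; -83/98 325/98]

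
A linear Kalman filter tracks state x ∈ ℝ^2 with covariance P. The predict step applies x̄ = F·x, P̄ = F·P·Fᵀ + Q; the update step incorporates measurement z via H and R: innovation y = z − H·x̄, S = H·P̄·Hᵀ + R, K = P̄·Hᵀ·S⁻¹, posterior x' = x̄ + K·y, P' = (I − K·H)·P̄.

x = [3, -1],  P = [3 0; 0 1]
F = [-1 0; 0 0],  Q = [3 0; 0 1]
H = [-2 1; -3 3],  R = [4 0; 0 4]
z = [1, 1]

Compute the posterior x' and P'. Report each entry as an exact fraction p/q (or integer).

x' = [-162/211, -67/211]
P' = [168/211 132/211; 132/211 164/211]

x̄ = F·x = [-3, 0]
P̄ = F·P·Fᵀ + Q = [6 0; 0 1]
y = z − H·x̄ = [-5, -8]
S = H·P̄·Hᵀ + R = [29 39; 39 67]
K = P̄·Hᵀ·S⁻¹ = [-51/211 -27/211; -25/211 24/211]
x' = x̄ + K·y = [-162/211, -67/211]
P' = (I − K·H)·P̄ = [168/211 132/211; 132/211 164/211]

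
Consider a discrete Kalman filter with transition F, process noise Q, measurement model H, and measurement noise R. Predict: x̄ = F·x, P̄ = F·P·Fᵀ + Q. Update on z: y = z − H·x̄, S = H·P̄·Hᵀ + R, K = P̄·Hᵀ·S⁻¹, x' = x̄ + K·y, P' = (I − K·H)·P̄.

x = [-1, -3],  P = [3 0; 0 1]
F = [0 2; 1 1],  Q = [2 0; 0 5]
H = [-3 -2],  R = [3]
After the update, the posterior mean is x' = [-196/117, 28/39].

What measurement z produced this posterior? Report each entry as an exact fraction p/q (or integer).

z = [3]

x̄ = F·x = [-6, -4]
P̄ = F·P·Fᵀ + Q = [6 2; 2 9]
S = H·P̄·Hᵀ + R = [117]
K = P̄·Hᵀ·S⁻¹ = [-22/117; -8/39]
x' − x̄ = [506/117, 184/39] = K·y
y = (KᵀK)⁻¹·Kᵀ·(x' − x̄) = [-23]
z = y + H·x̄ = [-23] + [26] = [3]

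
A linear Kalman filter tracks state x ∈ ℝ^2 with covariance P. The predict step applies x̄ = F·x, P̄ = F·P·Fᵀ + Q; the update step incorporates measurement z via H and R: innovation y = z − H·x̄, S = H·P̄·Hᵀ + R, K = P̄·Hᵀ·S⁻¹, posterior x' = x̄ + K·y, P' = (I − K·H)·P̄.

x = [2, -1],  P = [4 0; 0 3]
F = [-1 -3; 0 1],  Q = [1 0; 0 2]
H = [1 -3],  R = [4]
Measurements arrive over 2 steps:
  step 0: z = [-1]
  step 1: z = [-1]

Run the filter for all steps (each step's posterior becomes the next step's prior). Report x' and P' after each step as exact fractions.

step 0: x' = [-32/27, -1/9], P' = [839/135 67/45; 67/45 11/15]
step 1: x' = [409/1984, 695/1984], P' = [71297/9920 17679/9920; 17679/9920 8033/9920]

step 0: x̄ = F·x = [1, -1]
step 0: P̄ = F·P·Fᵀ + Q = [32 -9; -9 5]
step 0: y = z − H·x̄ = [-5]
step 0: S = H·P̄·Hᵀ + R = [135]
step 0: K = P̄·Hᵀ·S⁻¹ = [59/135; -8/45]
step 0: x' = x̄ + K·y = [-32/27, -1/9]
step 0: P' = (I − K·H)·P̄ = [839/135 67/45; 67/45 11/15]
step 1: x̄ = F·x = [41/27, -1/9]
step 1: P̄ = F·P·Fᵀ + Q = [3071/135 -166/45; -166/45 41/15]
step 1: y = z − H·x̄ = [-77/27]
step 1: S = H·P̄·Hᵀ + R = [1984/27]
step 1: K = P̄·Hᵀ·S⁻¹ = [913/1984; -321/1984]
step 1: x' = x̄ + K·y = [409/1984, 695/1984]
step 1: P' = (I − K·H)·P̄ = [71297/9920 17679/9920; 17679/9920 8033/9920]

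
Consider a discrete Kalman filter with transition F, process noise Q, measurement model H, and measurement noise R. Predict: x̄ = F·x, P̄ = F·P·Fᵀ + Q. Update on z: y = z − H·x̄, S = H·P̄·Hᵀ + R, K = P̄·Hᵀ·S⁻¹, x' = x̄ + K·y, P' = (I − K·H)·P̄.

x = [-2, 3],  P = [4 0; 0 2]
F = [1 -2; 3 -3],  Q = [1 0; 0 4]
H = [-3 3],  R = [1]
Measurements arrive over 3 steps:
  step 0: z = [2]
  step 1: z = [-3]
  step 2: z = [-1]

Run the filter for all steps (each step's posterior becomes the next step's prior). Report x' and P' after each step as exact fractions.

step 0: x̄ = F·x = [-8, -15]
step 0: P̄ = F·P·Fᵀ + Q = [13 24; 24 58]
step 0: y = z − H·x̄ = [23]
step 0: S = H·P̄·Hᵀ + R = [208]
step 0: K = P̄·Hᵀ·S⁻¹ = [33/208; 51/104]
step 0: x' = x̄ + K·y = [-905/208, -387/104]
step 0: P' = (I − K·H)·P̄ = [1615/208 813/104; 813/104 415/52]
step 1: x̄ = F·x = [643/208, -393/208]
step 1: P̄ = F·P·Fᵀ + Q = [1959/208 171/208; 171/208 1039/208]
step 1: y = z − H·x̄ = [621/52]
step 1: S = H·P̄·Hᵀ + R = [1507/13]
step 1: K = P̄·Hᵀ·S⁻¹ = [-1341/6028; 651/6028]
step 1: x' = x̄ + K·y = [655/1507, -3615/6028]
step 1: P' = (I − K·H)·P̄ = [22191/6028 5436/1507; 5436/1507 21961/6028]
step 2: x̄ = F·x = [4925/3014, 18705/6028]
step 2: P̄ = F·P·Fᵀ + Q = [29087/6028 2643/6028; 2643/6028 7522/1507]
step 2: y = z − H·x̄ = [-2963/548]
step 2: S = H·P̄·Hᵀ + R = [44639/548]
step 2: K = P̄·Hᵀ·S⁻¹ = [-7212/44639; 7485/44639]
step 2: x' = x̄ + K·y = [2462609/982058, 2156985/982058]
step 2: P' = (I − K·H)·P̄ = [5301257/1964116 5195481/1964116; 5195481/1964116 5305261/1964116]

step 0: x' = [-905/208, -387/104], P' = [1615/208 813/104; 813/104 415/52]
step 1: x' = [655/1507, -3615/6028], P' = [22191/6028 5436/1507; 5436/1507 21961/6028]
step 2: x' = [2462609/982058, 2156985/982058], P' = [5301257/1964116 5195481/1964116; 5195481/1964116 5305261/1964116]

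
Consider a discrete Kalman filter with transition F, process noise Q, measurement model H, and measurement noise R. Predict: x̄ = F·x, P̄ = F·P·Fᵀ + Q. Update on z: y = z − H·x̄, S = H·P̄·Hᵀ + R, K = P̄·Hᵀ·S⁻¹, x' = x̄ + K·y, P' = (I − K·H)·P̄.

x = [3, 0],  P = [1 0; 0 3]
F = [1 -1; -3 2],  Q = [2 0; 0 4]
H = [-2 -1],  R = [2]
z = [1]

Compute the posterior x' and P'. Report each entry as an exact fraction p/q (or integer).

x' = [17/5, -121/15]
P' = [27/5 -52/5; -52/5 326/15]

x̄ = F·x = [3, -9]
P̄ = F·P·Fᵀ + Q = [6 -9; -9 25]
y = z − H·x̄ = [-2]
S = H·P̄·Hᵀ + R = [15]
K = P̄·Hᵀ·S⁻¹ = [-1/5; -7/15]
x' = x̄ + K·y = [17/5, -121/15]
P' = (I − K·H)·P̄ = [27/5 -52/5; -52/5 326/15]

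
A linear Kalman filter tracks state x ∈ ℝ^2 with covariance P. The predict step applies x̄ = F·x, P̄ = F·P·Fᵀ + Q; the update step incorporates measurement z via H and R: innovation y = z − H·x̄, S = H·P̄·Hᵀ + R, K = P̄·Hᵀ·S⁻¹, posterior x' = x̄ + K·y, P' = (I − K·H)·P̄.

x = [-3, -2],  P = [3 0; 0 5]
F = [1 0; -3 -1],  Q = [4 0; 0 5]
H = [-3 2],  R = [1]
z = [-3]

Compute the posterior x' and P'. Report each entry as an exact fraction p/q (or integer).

x' = [183/160, 43/160]
P' = [719/320 1059/320; 1059/320 1639/320]

x̄ = F·x = [-3, 11]
P̄ = F·P·Fᵀ + Q = [7 -9; -9 37]
y = z − H·x̄ = [-34]
S = H·P̄·Hᵀ + R = [320]
K = P̄·Hᵀ·S⁻¹ = [-39/320; 101/320]
x' = x̄ + K·y = [183/160, 43/160]
P' = (I − K·H)·P̄ = [719/320 1059/320; 1059/320 1639/320]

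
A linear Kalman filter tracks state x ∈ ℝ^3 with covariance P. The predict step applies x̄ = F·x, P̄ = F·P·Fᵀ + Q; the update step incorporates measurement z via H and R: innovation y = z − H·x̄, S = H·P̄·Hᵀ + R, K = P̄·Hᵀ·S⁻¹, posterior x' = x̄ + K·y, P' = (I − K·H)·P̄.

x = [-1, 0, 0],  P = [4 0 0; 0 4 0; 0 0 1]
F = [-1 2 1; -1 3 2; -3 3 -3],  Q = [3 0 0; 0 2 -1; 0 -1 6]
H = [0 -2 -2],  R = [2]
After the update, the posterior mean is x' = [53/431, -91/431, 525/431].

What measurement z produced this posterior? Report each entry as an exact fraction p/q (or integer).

z = [-2]

x̄ = F·x = [1, 1, 3]
P̄ = F·P·Fᵀ + Q = [24 30 33; 30 46 41; 33 41 87]
S = H·P̄·Hᵀ + R = [862]
K = P̄·Hᵀ·S⁻¹ = [-63/431; -87/431; -128/431]
x' − x̄ = [-378/431, -522/431, -768/431] = K·y
y = (KᵀK)⁻¹·Kᵀ·(x' − x̄) = [6]
z = y + H·x̄ = [6] + [-8] = [-2]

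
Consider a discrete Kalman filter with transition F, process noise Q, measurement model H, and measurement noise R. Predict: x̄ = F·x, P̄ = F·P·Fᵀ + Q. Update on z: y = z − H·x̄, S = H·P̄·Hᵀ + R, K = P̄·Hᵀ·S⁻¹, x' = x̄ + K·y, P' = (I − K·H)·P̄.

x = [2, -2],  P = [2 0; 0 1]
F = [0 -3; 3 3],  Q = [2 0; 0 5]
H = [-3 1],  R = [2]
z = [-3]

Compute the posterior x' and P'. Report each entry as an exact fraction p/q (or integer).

x̄ = F·x = [6, 0]
P̄ = F·P·Fᵀ + Q = [11 -9; -9 32]
y = z − H·x̄ = [15]
S = H·P̄·Hᵀ + R = [187]
K = P̄·Hᵀ·S⁻¹ = [-42/187; 59/187]
x' = x̄ + K·y = [492/187, 885/187]
P' = (I − K·H)·P̄ = [293/187 795/187; 795/187 2503/187]

x' = [492/187, 885/187]
P' = [293/187 795/187; 795/187 2503/187]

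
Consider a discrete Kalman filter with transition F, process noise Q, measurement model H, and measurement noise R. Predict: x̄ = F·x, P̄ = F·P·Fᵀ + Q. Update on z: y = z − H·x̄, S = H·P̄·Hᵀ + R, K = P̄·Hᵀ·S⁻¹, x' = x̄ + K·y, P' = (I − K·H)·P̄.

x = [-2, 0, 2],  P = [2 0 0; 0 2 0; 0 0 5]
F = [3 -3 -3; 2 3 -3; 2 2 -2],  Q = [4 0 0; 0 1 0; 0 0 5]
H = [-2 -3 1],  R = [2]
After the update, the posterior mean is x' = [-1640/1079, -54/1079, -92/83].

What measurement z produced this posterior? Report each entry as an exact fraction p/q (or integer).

x̄ = F·x = [-12, -10, -8]
P̄ = F·P·Fᵀ + Q = [85 39 30; 39 72 50; 30 50 41]
S = H·P̄·Hᵀ + R = [1079]
K = P̄·Hᵀ·S⁻¹ = [-257/1079; -244/1079; -13/83]
x' − x̄ = [11308/1079, 10736/1079, 572/83] = K·y
y = (KᵀK)⁻¹·Kᵀ·(x' − x̄) = [-44]
z = y + H·x̄ = [-44] + [46] = [2]

z = [2]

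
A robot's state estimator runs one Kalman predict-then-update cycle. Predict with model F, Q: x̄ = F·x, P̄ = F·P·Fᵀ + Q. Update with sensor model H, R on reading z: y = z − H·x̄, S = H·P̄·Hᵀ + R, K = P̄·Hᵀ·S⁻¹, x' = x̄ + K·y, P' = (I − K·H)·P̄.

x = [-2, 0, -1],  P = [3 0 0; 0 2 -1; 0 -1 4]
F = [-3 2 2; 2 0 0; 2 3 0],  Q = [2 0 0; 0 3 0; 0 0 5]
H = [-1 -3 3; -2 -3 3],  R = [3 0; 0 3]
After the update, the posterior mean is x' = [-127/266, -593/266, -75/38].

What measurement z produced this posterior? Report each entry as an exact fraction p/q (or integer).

z = [1, 2]

x̄ = F·x = [4, -4, -4]
P̄ = F·P·Fᵀ + Q = [45 -18 -12; -18 15 12; -12 12 35]
S = H·P̄·Hᵀ + R = [246 270; 270 345]
K = P̄·Hᵀ·S⁻¹ = [225/266 -579/665; -93/266 234/665; 9/38 8/95]
x' − x̄ = [-1191/266, 471/266, 77/38] = K·y
y = (KᵀK)⁻¹·Kᵀ·(x' − x̄) = [5, 10]
z = y + H·x̄ = [5, 10] + [-4, -8] = [1, 2]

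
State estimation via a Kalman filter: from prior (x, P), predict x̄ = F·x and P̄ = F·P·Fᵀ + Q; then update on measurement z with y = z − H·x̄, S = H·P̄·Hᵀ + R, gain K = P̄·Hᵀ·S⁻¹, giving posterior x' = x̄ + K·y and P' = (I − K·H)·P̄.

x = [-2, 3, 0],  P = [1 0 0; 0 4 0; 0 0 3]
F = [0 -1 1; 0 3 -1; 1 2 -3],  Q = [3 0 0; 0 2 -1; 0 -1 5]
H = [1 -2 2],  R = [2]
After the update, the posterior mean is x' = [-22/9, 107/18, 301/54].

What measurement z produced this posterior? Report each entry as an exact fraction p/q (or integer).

x̄ = F·x = [-3, 9, 4]
P̄ = F·P·Fᵀ + Q = [10 -15 -17; -15 41 32; -17 32 49]
S = H·P̄·Hᵀ + R = [108]
K = P̄·Hᵀ·S⁻¹ = [1/18; -11/36; 17/108]
x' − x̄ = [5/9, -55/18, 85/54] = K·y
y = (KᵀK)⁻¹·Kᵀ·(x' − x̄) = [10]
z = y + H·x̄ = [10] + [-13] = [-3]

z = [-3]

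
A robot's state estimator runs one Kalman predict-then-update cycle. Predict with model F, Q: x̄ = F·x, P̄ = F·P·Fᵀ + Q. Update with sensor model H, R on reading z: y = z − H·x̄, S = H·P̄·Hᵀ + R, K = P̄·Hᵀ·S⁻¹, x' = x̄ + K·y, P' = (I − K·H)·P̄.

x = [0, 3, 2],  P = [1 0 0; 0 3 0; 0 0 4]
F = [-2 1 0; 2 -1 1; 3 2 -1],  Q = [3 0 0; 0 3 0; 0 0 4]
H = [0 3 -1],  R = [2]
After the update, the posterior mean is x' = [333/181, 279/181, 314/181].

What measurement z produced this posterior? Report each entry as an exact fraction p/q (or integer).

x̄ = F·x = [3, -1, 4]
P̄ = F·P·Fᵀ + Q = [10 -7 0; -7 14 -4; 0 -4 29]
S = H·P̄·Hᵀ + R = [181]
K = P̄·Hᵀ·S⁻¹ = [-21/181; 46/181; -41/181]
x' − x̄ = [-210/181, 460/181, -410/181] = K·y
y = (KᵀK)⁻¹·Kᵀ·(x' − x̄) = [10]
z = y + H·x̄ = [10] + [-7] = [3]

z = [3]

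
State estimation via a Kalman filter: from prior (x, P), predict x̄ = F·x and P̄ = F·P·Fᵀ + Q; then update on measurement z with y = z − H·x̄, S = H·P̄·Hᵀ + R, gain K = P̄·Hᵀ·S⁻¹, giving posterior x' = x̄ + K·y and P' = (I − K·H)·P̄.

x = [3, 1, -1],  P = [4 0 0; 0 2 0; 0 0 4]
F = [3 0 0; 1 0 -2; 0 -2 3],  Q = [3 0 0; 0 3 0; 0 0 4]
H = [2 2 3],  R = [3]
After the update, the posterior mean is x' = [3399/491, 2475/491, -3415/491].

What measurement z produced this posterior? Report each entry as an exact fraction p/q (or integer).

x̄ = F·x = [9, 5, -5]
P̄ = F·P·Fᵀ + Q = [39 12 0; 12 23 -24; 0 -24 48]
S = H·P̄·Hᵀ + R = [491]
K = P̄·Hᵀ·S⁻¹ = [102/491; -2/491; 96/491]
x' − x̄ = [-1020/491, 20/491, -960/491] = K·y
y = (KᵀK)⁻¹·Kᵀ·(x' − x̄) = [-10]
z = y + H·x̄ = [-10] + [13] = [3]

z = [3]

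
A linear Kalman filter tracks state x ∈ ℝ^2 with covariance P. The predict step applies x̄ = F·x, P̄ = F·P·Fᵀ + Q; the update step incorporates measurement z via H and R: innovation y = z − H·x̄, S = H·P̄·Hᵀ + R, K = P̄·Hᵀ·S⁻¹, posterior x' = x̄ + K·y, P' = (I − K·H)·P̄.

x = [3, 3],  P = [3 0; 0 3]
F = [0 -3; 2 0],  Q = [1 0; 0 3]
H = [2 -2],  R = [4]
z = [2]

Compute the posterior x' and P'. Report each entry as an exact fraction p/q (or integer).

x̄ = F·x = [-9, 6]
P̄ = F·P·Fᵀ + Q = [28 0; 0 15]
y = z − H·x̄ = [32]
S = H·P̄·Hᵀ + R = [176]
K = P̄·Hᵀ·S⁻¹ = [7/22; -15/88]
x' = x̄ + K·y = [13/11, 6/11]
P' = (I − K·H)·P̄ = [112/11 105/11; 105/11 435/44]

x' = [13/11, 6/11]
P' = [112/11 105/11; 105/11 435/44]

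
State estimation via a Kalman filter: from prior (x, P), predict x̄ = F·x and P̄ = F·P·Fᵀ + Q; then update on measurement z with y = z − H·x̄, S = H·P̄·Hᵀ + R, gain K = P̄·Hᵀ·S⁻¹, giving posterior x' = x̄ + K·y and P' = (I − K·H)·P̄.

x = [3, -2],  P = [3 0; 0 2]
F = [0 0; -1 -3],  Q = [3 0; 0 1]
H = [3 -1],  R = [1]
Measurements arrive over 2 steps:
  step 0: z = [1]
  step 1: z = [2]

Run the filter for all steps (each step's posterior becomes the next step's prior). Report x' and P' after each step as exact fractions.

step 0: x' = [18/25, 31/25], P' = [69/50 99/25; 99/25 308/25]
step 1: x' = [-1098/8251, -19918/8251], P' = [20703/8251 61659/8251; 61659/8251 191828/8251]

step 0: x̄ = F·x = [0, 3]
step 0: P̄ = F·P·Fᵀ + Q = [3 0; 0 22]
step 0: y = z − H·x̄ = [4]
step 0: S = H·P̄·Hᵀ + R = [50]
step 0: K = P̄·Hᵀ·S⁻¹ = [9/50; -11/25]
step 0: x' = x̄ + K·y = [18/25, 31/25]
step 0: P' = (I − K·H)·P̄ = [69/50 99/25; 99/25 308/25]
step 1: x̄ = F·x = [0, -111/25]
step 1: P̄ = F·P·Fᵀ + Q = [3 0; 0 6851/50]
step 1: y = z − H·x̄ = [-61/25]
step 1: S = H·P̄·Hᵀ + R = [8251/50]
step 1: K = P̄·Hᵀ·S⁻¹ = [450/8251; -6851/8251]
step 1: x' = x̄ + K·y = [-1098/8251, -19918/8251]
step 1: P' = (I − K·H)·P̄ = [20703/8251 61659/8251; 61659/8251 191828/8251]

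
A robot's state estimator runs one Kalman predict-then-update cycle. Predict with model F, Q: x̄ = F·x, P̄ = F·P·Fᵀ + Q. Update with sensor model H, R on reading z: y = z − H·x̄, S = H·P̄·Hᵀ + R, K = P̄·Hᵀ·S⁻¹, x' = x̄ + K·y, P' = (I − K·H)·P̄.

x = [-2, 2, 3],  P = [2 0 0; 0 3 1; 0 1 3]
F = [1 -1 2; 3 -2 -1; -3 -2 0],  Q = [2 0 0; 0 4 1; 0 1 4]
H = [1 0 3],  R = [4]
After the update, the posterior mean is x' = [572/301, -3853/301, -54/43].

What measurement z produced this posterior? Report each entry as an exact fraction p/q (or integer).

x̄ = F·x = [2, -13, 2]
P̄ = F·P·Fᵀ + Q = [15 3 -4; 3 41 -3; -4 -3 34]
S = H·P̄·Hᵀ + R = [301]
K = P̄·Hᵀ·S⁻¹ = [3/301; -6/301; 14/43]
x' − x̄ = [-30/301, 60/301, -140/43] = K·y
y = (KᵀK)⁻¹·Kᵀ·(x' − x̄) = [-10]
z = y + H·x̄ = [-10] + [8] = [-2]

z = [-2]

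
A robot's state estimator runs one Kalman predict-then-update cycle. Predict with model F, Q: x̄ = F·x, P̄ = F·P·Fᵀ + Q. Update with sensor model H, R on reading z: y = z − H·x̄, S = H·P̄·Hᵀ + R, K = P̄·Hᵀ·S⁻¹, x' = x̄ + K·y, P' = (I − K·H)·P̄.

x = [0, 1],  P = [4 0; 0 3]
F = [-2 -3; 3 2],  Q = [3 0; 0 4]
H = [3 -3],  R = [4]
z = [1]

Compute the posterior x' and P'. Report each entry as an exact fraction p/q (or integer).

x̄ = F·x = [-3, 2]
P̄ = F·P·Fᵀ + Q = [46 -42; -42 52]
y = z − H·x̄ = [16]
S = H·P̄·Hᵀ + R = [1642]
K = P̄·Hᵀ·S⁻¹ = [132/821; -141/821]
x' = x̄ + K·y = [-351/821, -614/821]
P' = (I − K·H)·P̄ = [2918/821 2742/821; 2742/821 2930/821]

x' = [-351/821, -614/821]
P' = [2918/821 2742/821; 2742/821 2930/821]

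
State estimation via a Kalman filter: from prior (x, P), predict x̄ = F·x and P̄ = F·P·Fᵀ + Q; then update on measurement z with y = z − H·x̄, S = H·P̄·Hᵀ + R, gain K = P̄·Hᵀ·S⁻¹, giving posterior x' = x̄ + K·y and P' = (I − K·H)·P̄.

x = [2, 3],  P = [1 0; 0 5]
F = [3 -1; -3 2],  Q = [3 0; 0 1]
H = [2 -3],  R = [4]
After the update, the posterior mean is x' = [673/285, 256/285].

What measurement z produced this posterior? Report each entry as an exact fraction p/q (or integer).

z = [2]

x̄ = F·x = [3, 0]
P̄ = F·P·Fᵀ + Q = [17 -19; -19 30]
S = H·P̄·Hᵀ + R = [570]
K = P̄·Hᵀ·S⁻¹ = [91/570; -64/285]
x' − x̄ = [-182/285, 256/285] = K·y
y = (KᵀK)⁻¹·Kᵀ·(x' − x̄) = [-4]
z = y + H·x̄ = [-4] + [6] = [2]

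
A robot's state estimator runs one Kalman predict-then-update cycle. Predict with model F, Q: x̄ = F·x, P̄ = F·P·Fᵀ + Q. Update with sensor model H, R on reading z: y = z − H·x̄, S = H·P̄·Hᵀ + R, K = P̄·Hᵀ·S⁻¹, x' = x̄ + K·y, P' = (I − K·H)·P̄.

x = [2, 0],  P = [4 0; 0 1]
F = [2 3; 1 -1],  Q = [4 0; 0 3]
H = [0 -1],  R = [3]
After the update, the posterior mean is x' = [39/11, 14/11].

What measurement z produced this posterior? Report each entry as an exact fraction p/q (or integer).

x̄ = F·x = [4, 2]
P̄ = F·P·Fᵀ + Q = [29 5; 5 8]
S = H·P̄·Hᵀ + R = [11]
K = P̄·Hᵀ·S⁻¹ = [-5/11; -8/11]
x' − x̄ = [-5/11, -8/11] = K·y
y = (KᵀK)⁻¹·Kᵀ·(x' − x̄) = [1]
z = y + H·x̄ = [1] + [-2] = [-1]

z = [-1]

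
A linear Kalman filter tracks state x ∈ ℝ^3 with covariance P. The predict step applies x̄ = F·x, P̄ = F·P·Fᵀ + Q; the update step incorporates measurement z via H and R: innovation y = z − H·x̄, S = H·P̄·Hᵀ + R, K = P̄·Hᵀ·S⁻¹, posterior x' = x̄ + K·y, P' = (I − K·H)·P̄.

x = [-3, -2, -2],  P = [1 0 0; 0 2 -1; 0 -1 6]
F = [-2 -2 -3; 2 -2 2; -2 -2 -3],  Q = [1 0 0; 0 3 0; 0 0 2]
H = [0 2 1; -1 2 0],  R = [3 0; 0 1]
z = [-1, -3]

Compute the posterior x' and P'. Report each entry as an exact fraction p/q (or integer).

x' = [37349/24224, -2423/3028, 15147/12112]
P' = [40017/24224 1765/3028 2623/12112; 1765/3028 317/757 -209/1514; 2623/12112 -209/1514 10513/6056]

x̄ = F·x = [16, -6, 16]
P̄ = F·P·Fᵀ + Q = [55 -34 54; -34 47 -34; 54 -34 56]
y = z − H·x̄ = [-5, 25]
S = H·P̄·Hᵀ + R = [111 134; 134 380]
K = P̄·Hᵀ·S⁻¹ = [5581/12112 -11777/24224; 353/1514 771/3028; 2947/6056 -5967/12112]
x' = x̄ + K·y = [37349/24224, -2423/3028, 15147/12112]
P' = (I − K·H)·P̄ = [40017/24224 1765/3028 2623/12112; 1765/3028 317/757 -209/1514; 2623/12112 -209/1514 10513/6056]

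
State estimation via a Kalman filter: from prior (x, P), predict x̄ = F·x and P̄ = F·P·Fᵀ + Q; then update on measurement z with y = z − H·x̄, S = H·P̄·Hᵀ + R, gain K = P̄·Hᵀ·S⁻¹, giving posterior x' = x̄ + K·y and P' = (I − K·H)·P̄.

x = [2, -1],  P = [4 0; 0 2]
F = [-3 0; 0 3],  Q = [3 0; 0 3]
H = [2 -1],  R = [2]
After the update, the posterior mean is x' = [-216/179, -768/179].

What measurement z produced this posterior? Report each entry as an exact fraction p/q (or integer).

z = [2]

x̄ = F·x = [-6, -3]
P̄ = F·P·Fᵀ + Q = [39 0; 0 21]
S = H·P̄·Hᵀ + R = [179]
K = P̄·Hᵀ·S⁻¹ = [78/179; -21/179]
x' − x̄ = [858/179, -231/179] = K·y
y = (KᵀK)⁻¹·Kᵀ·(x' − x̄) = [11]
z = y + H·x̄ = [11] + [-9] = [2]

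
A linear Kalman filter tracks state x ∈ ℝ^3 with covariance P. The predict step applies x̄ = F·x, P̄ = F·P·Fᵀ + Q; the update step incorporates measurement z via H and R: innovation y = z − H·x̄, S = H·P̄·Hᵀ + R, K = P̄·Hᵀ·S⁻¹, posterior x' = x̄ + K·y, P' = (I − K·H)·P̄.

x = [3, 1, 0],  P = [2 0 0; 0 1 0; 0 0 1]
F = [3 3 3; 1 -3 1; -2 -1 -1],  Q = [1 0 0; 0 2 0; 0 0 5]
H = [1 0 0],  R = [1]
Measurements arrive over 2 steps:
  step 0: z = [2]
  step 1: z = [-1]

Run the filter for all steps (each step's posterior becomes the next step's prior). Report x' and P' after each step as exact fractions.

step 0: x' = [43/19, 0, -43/19], P' = [37/38 0 -9/19; 0 14 -2; -9/19 -2 123/19]
step 1: x' = [-299/301, 27/43, -11005/5719], P' = [299/301 -27/43 -102/301; -27/43 3748/43 -44/43; -102/301 -44/43 35408/5719]

step 0: x̄ = F·x = [12, 0, -7]
step 0: P̄ = F·P·Fᵀ + Q = [37 0 -18; 0 14 -2; -18 -2 15]
step 0: y = z − H·x̄ = [-10]
step 0: S = H·P̄·Hᵀ + R = [38]
step 0: K = P̄·Hᵀ·S⁻¹ = [37/38; 0; -9/19]
step 0: x' = x̄ + K·y = [43/19, 0, -43/19]
step 0: P' = (I − K·H)·P̄ = [37/38 0 -9/19; 0 14 -2; -9/19 -2 123/19]
step 1: x̄ = F·x = [0, 0, -43/19]
step 1: P̄ = F·P·Fᵀ + Q = [299/2 -189/2 -51; -189/2 293/2 31; -51 31 446/19]
step 1: y = z − H·x̄ = [-1]
step 1: S = H·P̄·Hᵀ + R = [301/2]
step 1: K = P̄·Hᵀ·S⁻¹ = [299/301; -27/43; -102/301]
step 1: x' = x̄ + K·y = [-299/301, 27/43, -11005/5719]
step 1: P' = (I − K·H)·P̄ = [299/301 -27/43 -102/301; -27/43 3748/43 -44/43; -102/301 -44/43 35408/5719]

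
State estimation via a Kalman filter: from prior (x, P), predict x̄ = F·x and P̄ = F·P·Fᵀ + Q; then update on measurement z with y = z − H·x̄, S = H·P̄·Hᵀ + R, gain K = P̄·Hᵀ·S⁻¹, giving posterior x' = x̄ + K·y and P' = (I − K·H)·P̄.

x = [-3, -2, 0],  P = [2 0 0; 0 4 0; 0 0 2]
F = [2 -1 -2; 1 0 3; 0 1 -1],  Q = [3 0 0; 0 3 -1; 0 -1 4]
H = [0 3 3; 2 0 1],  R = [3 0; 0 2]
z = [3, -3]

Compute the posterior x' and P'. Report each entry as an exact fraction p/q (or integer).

x' = [-1964/1105, 121/221, 21/65]
P' = [13083/5525 4244/1105 -1262/325; 4244/1105 1809/221 -516/65; -1262/325 -516/65 2606/325]

x̄ = F·x = [-4, -3, -2]
P̄ = F·P·Fᵀ + Q = [23 -8 0; -8 23 -7; 0 -7 10]
y = z − H·x̄ = [18, 7]
S = H·P̄·Hᵀ + R = [174 -39; -39 104]
K = P̄·Hᵀ·S⁻¹ = [-18/425 2356/5525; 21/85 -142/1105; 2/25 41/325]
x' = x̄ + K·y = [-1964/1105, 121/221, 21/65]
P' = (I − K·H)·P̄ = [13083/5525 4244/1105 -1262/325; 4244/1105 1809/221 -516/65; -1262/325 -516/65 2606/325]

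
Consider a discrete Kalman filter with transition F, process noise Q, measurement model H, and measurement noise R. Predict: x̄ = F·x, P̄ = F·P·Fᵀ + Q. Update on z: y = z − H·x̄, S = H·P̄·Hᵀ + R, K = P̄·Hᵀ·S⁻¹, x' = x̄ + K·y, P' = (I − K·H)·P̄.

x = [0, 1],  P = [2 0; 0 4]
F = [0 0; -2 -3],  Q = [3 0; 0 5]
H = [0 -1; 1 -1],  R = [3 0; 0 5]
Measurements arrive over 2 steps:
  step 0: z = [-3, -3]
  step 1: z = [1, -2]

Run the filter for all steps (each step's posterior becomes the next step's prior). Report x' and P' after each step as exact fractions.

step 0: x' = [-54/563, 1545/563], P' = [1221/563 441/563; 441/563 1176/563]
step 1: x' = [-263052/272837, -155798/272837], P' = [591135/272837 212175/272837; 212175/272837 565800/272837]

step 0: x̄ = F·x = [0, -3]
step 0: P̄ = F·P·Fᵀ + Q = [3 0; 0 49]
step 0: y = z − H·x̄ = [-6, -6]
step 0: S = H·P̄·Hᵀ + R = [52 49; 49 57]
step 0: K = P̄·Hᵀ·S⁻¹ = [-147/563 156/563; -392/563 -147/563]
step 0: x' = x̄ + K·y = [-54/563, 1545/563]
step 0: P' = (I − K·H)·P̄ = [1221/563 441/563; 441/563 1176/563]
step 1: x̄ = F·x = [0, -4527/563]
step 1: P̄ = F·P·Fᵀ + Q = [3 0; 0 23575/563]
step 1: y = z − H·x̄ = [-3964/563, -5653/563]
step 1: S = H·P̄·Hᵀ + R = [25264/563 23575/563; 23575/563 28079/563]
step 1: K = P̄·Hᵀ·S⁻¹ = [-70725/272837 75792/272837; -188600/272837 -70725/272837]
step 1: x' = x̄ + K·y = [-263052/272837, -155798/272837]
step 1: P' = (I − K·H)·P̄ = [591135/272837 212175/272837; 212175/272837 565800/272837]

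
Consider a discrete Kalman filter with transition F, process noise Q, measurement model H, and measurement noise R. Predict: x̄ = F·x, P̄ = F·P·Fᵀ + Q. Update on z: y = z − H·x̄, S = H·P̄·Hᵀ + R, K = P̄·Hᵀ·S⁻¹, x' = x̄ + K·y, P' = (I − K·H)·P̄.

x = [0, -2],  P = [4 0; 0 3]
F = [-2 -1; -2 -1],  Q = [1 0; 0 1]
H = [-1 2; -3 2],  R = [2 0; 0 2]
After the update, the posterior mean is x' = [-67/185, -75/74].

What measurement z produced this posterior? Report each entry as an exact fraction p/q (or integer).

x̄ = F·x = [2, 2]
P̄ = F·P·Fᵀ + Q = [20 19; 19 20]
S = H·P̄·Hᵀ + R = [26 -12; -12 34]
K = P̄·Hᵀ·S⁻¹ = [87/185 -89/185; 51/74 -19/74]
x' − x̄ = [-437/185, -223/74] = K·y
y = (KᵀK)⁻¹·Kᵀ·(x' − x̄) = [-4, 1]
z = y + H·x̄ = [-4, 1] + [2, -2] = [-2, -1]

z = [-2, -1]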